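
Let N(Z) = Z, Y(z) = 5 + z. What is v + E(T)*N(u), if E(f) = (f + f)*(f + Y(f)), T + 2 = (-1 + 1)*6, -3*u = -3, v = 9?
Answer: 5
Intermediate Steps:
u = 1 (u = -1/3*(-3) = 1)
T = -2 (T = -2 + (-1 + 1)*6 = -2 + 0*6 = -2 + 0 = -2)
E(f) = 2*f*(5 + 2*f) (E(f) = (f + f)*(f + (5 + f)) = (2*f)*(5 + 2*f) = 2*f*(5 + 2*f))
v + E(T)*N(u) = 9 + (2*(-2)*(5 + 2*(-2)))*1 = 9 + (2*(-2)*(5 - 4))*1 = 9 + (2*(-2)*1)*1 = 9 - 4*1 = 9 - 4 = 5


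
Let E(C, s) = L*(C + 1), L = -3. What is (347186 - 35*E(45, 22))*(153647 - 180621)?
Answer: -9495279584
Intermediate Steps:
E(C, s) = -3 - 3*C (E(C, s) = -3*(C + 1) = -3*(1 + C) = -3 - 3*C)
(347186 - 35*E(45, 22))*(153647 - 180621) = (347186 - 35*(-3 - 3*45))*(153647 - 180621) = (347186 - 35*(-3 - 135))*(-26974) = (347186 - 35*(-138))*(-26974) = (347186 + 4830)*(-26974) = 352016*(-26974) = -9495279584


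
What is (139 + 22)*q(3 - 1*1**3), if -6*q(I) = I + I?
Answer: -322/3 ≈ -107.33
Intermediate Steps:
q(I) = -I/3 (q(I) = -(I + I)/6 = -I/3)
(139 + 22)*q(3 - 1*1**3) = (139 + 22)*(-(3 - 1*1**3)/3) = 161*(-(3 - 1*1)/3) = 161*(-(3 - 1)/3) = 161*(-1/3*2) = 161*(-2/3) = -322/3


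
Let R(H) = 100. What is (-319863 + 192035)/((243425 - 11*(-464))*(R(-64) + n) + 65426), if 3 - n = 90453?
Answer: 31957/5613632431 ≈ 5.6927e-6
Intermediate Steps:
n = -90450 (n = 3 - 1*90453 = 3 - 90453 = -90450)
(-319863 + 192035)/((243425 - 11*(-464))*(R(-64) + n) + 65426) = (-319863 + 192035)/((243425 - 11*(-464))*(100 - 90450) + 65426) = -127828/((243425 + 5104)*(-90350) + 65426) = -127828/(248529*(-90350) + 65426) = -127828/(-22454595150 + 65426) = -127828/(-22454529724) = -127828*(-1/22454529724) = 31957/5613632431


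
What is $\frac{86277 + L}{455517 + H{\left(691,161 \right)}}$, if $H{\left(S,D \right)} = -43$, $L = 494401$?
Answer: $\frac{290339}{227737} \approx 1.2749$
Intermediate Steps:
$\frac{86277 + L}{455517 + H{\left(691,161 \right)}} = \frac{86277 + 494401}{455517 - 43} = \frac{580678}{455474} = 580678 \cdot \frac{1}{455474} = \frac{290339}{227737}$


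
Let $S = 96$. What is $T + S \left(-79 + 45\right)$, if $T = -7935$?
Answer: $-11199$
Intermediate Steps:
$T + S \left(-79 + 45\right) = -7935 + 96 \left(-79 + 45\right) = -7935 + 96 \left(-34\right) = -7935 - 3264 = -11199$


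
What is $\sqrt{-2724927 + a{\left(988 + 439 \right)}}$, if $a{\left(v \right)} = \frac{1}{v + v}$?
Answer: $\frac{i \sqrt{22195391489078}}{2854} \approx 1650.7 i$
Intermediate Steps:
$a{\left(v \right)} = \frac{1}{2 v}$
$\sqrt{-2724927 + a{\left(988 + 439 \right)}} = \sqrt{-2724927 + \frac{1}{2 \left(988 + 439\right)}} = \sqrt{-2724927 + \frac{1}{2 \cdot 1427}} = \sqrt{-2724927 + \frac{1}{2} \cdot \frac{1}{1427}} = \sqrt{-2724927 + \frac{1}{2854}} = \sqrt{- \frac{7776941657}{2854}} = \frac{i \sqrt{22195391489078}}{2854}$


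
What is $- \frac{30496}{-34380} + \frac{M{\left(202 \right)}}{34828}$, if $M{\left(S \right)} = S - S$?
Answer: $\frac{7624}{8595} \approx 0.88703$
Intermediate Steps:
$M{\left(S \right)} = 0$
$- \frac{30496}{-34380} + \frac{M{\left(202 \right)}}{34828} = - \frac{30496}{-34380} + \frac{0}{34828} = \left(-30496\right) \left(- \frac{1}{34380}\right) + 0 \cdot \frac{1}{34828} = \frac{7624}{8595} + 0 = \frac{7624}{8595}$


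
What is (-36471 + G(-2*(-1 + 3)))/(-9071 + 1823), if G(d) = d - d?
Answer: 12157/2416 ≈ 5.0319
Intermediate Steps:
G(d) = 0
(-36471 + G(-2*(-1 + 3)))/(-9071 + 1823) = (-36471 + 0)/(-9071 + 1823) = -36471/(-7248) = -36471*(-1/7248) = 12157/2416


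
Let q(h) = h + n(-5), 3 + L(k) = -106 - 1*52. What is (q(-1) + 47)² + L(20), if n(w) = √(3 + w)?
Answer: 1953 + 92*I*√2 ≈ 1953.0 + 130.11*I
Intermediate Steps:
L(k) = -161 (L(k) = -3 + (-106 - 1*52) = -3 + (-106 - 52) = -3 - 158 = -161)
q(h) = h + I*√2 (q(h) = h + √(3 - 5) = h + √(-2) = h + I*√2)
(q(-1) + 47)² + L(20) = ((-1 + I*√2) + 47)² - 161 = (46 + I*√2)² - 161 = -161 + (46 + I*√2)²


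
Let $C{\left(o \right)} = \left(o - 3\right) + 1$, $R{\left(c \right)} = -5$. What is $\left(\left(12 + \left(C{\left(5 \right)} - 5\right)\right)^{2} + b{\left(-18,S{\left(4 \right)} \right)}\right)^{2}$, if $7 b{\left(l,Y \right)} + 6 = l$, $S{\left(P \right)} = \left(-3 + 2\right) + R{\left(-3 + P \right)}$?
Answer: $\frac{456976}{49} \approx 9326.0$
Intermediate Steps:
$C{\left(o \right)} = -2 + o$ ($C{\left(o \right)} = \left(-3 + o\right) + 1 = -2 + o$)
$S{\left(P \right)} = -6$ ($S{\left(P \right)} = \left(-3 + 2\right) - 5 = -1 - 5 = -6$)
$b{\left(l,Y \right)} = - \frac{6}{7} + \frac{l}{7}$
$\left(\left(12 + \left(C{\left(5 \right)} - 5\right)\right)^{2} + b{\left(-18,S{\left(4 \right)} \right)}\right)^{2} = \left(\left(12 + \left(\left(-2 + 5\right) - 5\right)\right)^{2} + \left(- \frac{6}{7} + \frac{1}{7} \left(-18\right)\right)\right)^{2} = \left(\left(12 + \left(3 - 5\right)\right)^{2} - \frac{24}{7}\right)^{2} = \left(\left(12 - 2\right)^{2} - \frac{24}{7}\right)^{2} = \left(10^{2} - \frac{24}{7}\right)^{2} = \left(100 - \frac{24}{7}\right)^{2} = \left(\frac{676}{7}\right)^{2} = \frac{456976}{49}$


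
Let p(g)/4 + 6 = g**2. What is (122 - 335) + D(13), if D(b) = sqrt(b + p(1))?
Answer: -213 + I*sqrt(7) ≈ -213.0 + 2.6458*I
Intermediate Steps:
p(g) = -24 + 4*g**2
D(b) = sqrt(-20 + b) (D(b) = sqrt(b + (-24 + 4*1**2)) = sqrt(b + (-24 + 4*1)) = sqrt(b + (-24 + 4)) = sqrt(b - 20) = sqrt(-20 + b))
(122 - 335) + D(13) = (122 - 335) + sqrt(-20 + 13) = -213 + sqrt(-7) = -213 + I*sqrt(7)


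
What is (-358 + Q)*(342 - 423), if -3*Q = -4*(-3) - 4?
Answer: 29214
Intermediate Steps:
Q = -8/3 (Q = -(-4*(-3) - 4)/3 = -(12 - 4)/3 = -⅓*8 = -8/3 ≈ -2.6667)
(-358 + Q)*(342 - 423) = (-358 - 8/3)*(342 - 423) = -1082/3*(-81) = 29214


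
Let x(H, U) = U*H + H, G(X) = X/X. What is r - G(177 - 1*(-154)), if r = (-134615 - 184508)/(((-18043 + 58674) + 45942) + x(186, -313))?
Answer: -347664/28541 ≈ -12.181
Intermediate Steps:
G(X) = 1
x(H, U) = H + H*U (x(H, U) = H*U + H = H + H*U)
r = -319123/28541 (r = (-134615 - 184508)/(((-18043 + 58674) + 45942) + 186*(1 - 313)) = -319123/((40631 + 45942) + 186*(-312)) = -319123/(86573 - 58032) = -319123/28541 ≈ -11.181)
r - G(177 - 1*(-154)) = -319123/28541 - 1*1 = -319123/28541 - 1 = -347664/28541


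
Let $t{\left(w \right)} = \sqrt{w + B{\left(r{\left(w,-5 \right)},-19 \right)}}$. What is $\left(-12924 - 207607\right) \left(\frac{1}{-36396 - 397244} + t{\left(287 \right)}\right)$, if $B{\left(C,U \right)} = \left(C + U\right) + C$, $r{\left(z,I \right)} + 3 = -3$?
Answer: $- \frac{1530096784909}{433640} \approx -3.5285 \cdot 10^{6}$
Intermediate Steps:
$r{\left(z,I \right)} = -6$ ($r{\left(z,I \right)} = -3 - 3 = -6$)
$B{\left(C,U \right)} = U + 2 C$
$t{\left(w \right)} = \sqrt{-31 + w}$ ($t{\left(w \right)} = \sqrt{w + \left(-19 + 2 \left(-6\right)\right)} = \sqrt{w - 31} = \sqrt{-31 + w}$)
$\left(-12924 - 207607\right) \left(\frac{1}{-36396 - 397244} + t{\left(287 \right)}\right) = \left(-12924 - 207607\right) \left(\frac{1}{-36396 - 397244} + \sqrt{-31 + 287}\right) = - 220531 \left(\frac{1}{-433640} + \sqrt{256}\right) = - 220531 \left(- \frac{1}{433640} + 16\right) = \left(-220531\right) \frac{6938239}{433640} = - \frac{1530096784909}{433640}$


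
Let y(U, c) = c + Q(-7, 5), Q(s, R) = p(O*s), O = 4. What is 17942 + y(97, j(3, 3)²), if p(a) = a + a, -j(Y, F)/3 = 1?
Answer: 17895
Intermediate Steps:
j(Y, F) = -3 (j(Y, F) = -3*1 = -3)
p(a) = 2*a
Q(s, R) = 8*s (Q(s, R) = 2*(4*s) = 8*s)
y(U, c) = -56 + c (y(U, c) = c + 8*(-7) = c - 56 = -56 + c)
17942 + y(97, j(3, 3)²) = 17942 + (-56 + (-3)²) = 17942 + (-56 + 9) = 17942 - 47 = 17895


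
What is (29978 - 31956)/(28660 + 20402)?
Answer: -989/24531 ≈ -0.040316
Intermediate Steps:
(29978 - 31956)/(28660 + 20402) = -1978/49062 = -1978*1/49062 = -989/24531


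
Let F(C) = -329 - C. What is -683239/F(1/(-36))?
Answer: 24596604/11843 ≈ 2076.9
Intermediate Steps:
-683239/F(1/(-36)) = -683239/(-329 - 1/(-36)) = -683239/(-329 - 1*(-1/36)) = -683239/(-329 + 1/36) = -683239/(-11843/36) = -683239*(-36/11843) = 24596604/11843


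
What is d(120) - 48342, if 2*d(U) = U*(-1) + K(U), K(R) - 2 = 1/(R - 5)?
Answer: -11132229/230 ≈ -48401.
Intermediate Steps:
K(R) = 2 + 1/(-5 + R) (K(R) = 2 + 1/(R - 5) = 2 + 1/(-5 + R))
d(U) = -U/2 + (-9 + 2*U)/(2*(-5 + U)) (d(U) = (U*(-1) + (-9 + 2*U)/(-5 + U))/2 = (-U + (-9 + 2*U)/(-5 + U))/2 = -U/2 + (-9 + 2*U)/(2*(-5 + U)))
d(120) - 48342 = (-9 - 1*120² + 7*120)/(2*(-5 + 120)) - 48342 = (½)*(-9 - 1*14400 + 840)/115 - 48342 = (½)*(1/115)*(-9 - 14400 + 840) - 48342 = (½)*(1/115)*(-13569) - 48342 = -13569/230 - 48342 = -11132229/230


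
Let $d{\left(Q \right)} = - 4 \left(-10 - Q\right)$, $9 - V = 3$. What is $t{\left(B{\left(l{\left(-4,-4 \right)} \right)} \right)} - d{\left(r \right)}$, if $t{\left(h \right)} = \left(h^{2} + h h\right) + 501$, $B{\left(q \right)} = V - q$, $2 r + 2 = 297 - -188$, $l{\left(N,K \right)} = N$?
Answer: $-305$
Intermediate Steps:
$r = \frac{483}{2}$ ($r = -1 + \frac{297 - -188}{2} = -1 + \frac{297 + 188}{2} = -1 + \frac{1}{2} \cdot 485 = -1 + \frac{485}{2} = \frac{483}{2} \approx 241.5$)
$V = 6$ ($V = 9 - 3 = 6$)
$d{\left(Q \right)} = 40 + 4 Q$
$B{\left(q \right)} = 6 - q$
$t{\left(h \right)} = 501 + 2 h^{2}$ ($t{\left(h \right)} = \left(h^{2} + h^{2}\right) + 501 = 2 h^{2} + 501 = 501 + 2 h^{2}$)
$t{\left(B{\left(l{\left(-4,-4 \right)} \right)} \right)} - d{\left(r \right)} = \left(501 + 2 \left(6 - -4\right)^{2}\right) - \left(40 + 4 \cdot \frac{483}{2}\right) = \left(501 + 2 \left(6 + 4\right)^{2}\right) - \left(40 + 966\right) = \left(501 + 2 \cdot 10^{2}\right) - 1006 = \left(501 + 2 \cdot 100\right) - 1006 = \left(501 + 200\right) - 1006 = 701 - 1006 = -305$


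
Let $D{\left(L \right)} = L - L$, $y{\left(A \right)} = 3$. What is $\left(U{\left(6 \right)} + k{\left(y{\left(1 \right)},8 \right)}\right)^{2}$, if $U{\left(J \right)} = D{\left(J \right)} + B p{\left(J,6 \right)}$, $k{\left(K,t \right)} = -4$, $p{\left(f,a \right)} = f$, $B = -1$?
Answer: $100$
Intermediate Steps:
$D{\left(L \right)} = 0$
$U{\left(J \right)} = - J$ ($U{\left(J \right)} = 0 - J = - J$)
$\left(U{\left(6 \right)} + k{\left(y{\left(1 \right)},8 \right)}\right)^{2} = \left(\left(-1\right) 6 - 4\right)^{2} = \left(-6 - 4\right)^{2} = \left(-10\right)^{2} = 100$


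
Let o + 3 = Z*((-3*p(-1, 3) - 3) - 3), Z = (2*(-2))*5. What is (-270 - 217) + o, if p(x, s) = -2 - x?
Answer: -430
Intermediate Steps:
Z = -20 (Z = -4*5 = -20)
o = 57 (o = -3 - 20*((-3*(-2 - 1*(-1)) - 3) - 3) = -3 - 20*((-3*(-2 + 1) - 3) - 3) = -3 - 20*((-3*(-1) - 3) - 3) = -3 - 20*((3 - 3) - 3) = -3 - 20*(0 - 3) = -3 - 20*(-3) = -3 + 60 = 57)
(-270 - 217) + o = (-270 - 217) + 57 = -487 + 57 = -430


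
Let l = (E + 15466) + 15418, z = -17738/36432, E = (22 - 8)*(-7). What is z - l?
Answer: -560806645/18216 ≈ -30787.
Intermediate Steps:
E = -98 (E = 14*(-7) = -98)
z = -8869/18216 (z = -17738*1/36432 = -8869/18216 ≈ -0.48688)
l = 30786 (l = (-98 + 15466) + 15418 = 15368 + 15418 = 30786)
z - l = -8869/18216 - 1*30786 = -8869/18216 - 30786 = -560806645/18216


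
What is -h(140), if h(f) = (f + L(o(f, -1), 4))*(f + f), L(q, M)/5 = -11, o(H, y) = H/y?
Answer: -23800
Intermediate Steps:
L(q, M) = -55 (L(q, M) = 5*(-11) = -55)
h(f) = 2*f*(-55 + f) (h(f) = (f - 55)*(f + f) = (-55 + f)*(2*f) = 2*f*(-55 + f))
-h(140) = -2*140*(-55 + 140) = -2*140*85 = -1*23800 = -23800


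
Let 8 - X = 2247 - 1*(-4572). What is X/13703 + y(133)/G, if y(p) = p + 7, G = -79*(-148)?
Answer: -19428948/40053869 ≈ -0.48507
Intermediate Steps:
G = 11692
y(p) = 7 + p
X = -6811 (X = 8 - (2247 - 1*(-4572)) = 8 - (2247 + 4572) = 8 - 1*6819 = 8 - 6819 = -6811)
X/13703 + y(133)/G = -6811/13703 + (7 + 133)/11692 = -6811*1/13703 + 140*(1/11692) = -6811/13703 + 35/2923 = -19428948/40053869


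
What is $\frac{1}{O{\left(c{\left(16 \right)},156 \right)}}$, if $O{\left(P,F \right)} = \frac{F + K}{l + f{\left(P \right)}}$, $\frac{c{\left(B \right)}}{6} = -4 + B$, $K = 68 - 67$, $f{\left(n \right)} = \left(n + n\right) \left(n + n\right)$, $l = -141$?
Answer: $\frac{20595}{157} \approx 131.18$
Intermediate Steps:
$f{\left(n \right)} = 4 n^{2}$ ($f{\left(n \right)} = 2 n 2 n = 4 n^{2}$)
$K = 1$ ($K = 68 - 67 = 1$)
$c{\left(B \right)} = -24 + 6 B$ ($c{\left(B \right)} = 6 \left(-4 + B\right) = -24 + 6 B$)
$O{\left(P,F \right)} = \frac{1 + F}{-141 + 4 P^{2}}$ ($O{\left(P,F \right)} = \frac{F + 1}{-141 + 4 P^{2}} = \frac{1 + F}{-141 + 4 P^{2}}$)
$\frac{1}{O{\left(c{\left(16 \right)},156 \right)}} = \frac{1}{\frac{1}{-141 + 4 \left(-24 + 6 \cdot 16\right)^{2}} \left(1 + 156\right)} = \frac{1}{\frac{1}{-141 + 4 \left(-24 + 96\right)^{2}} \cdot 157} = \frac{1}{\frac{1}{-141 + 4 \cdot 72^{2}} \cdot 157} = \frac{1}{\frac{1}{-141 + 4 \cdot 5184} \cdot 157} = \frac{1}{\frac{1}{-141 + 20736} \cdot 157} = \frac{1}{\frac{1}{20595} \cdot 157} = \frac{1}{\frac{157}{20595}} = \frac{20595}{157}$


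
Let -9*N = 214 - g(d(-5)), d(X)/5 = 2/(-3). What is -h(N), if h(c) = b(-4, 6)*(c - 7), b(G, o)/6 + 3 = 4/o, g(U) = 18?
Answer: -3626/9 ≈ -402.89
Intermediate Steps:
d(X) = -10/3 (d(X) = 5*(2/(-3)) = 5*(2*(-1/3)) = 5*(-2/3) = -10/3)
b(G, o) = -18 + 24/o (b(G, o) = -18 + 6*(4/o) = -18 + 24/o)
N = -196/9 (N = -(214 - 1*18)/9 = -(214 - 18)/9 = -1/9*196 = -196/9 ≈ -21.778)
h(c) = 98 - 14*c (h(c) = (-18 + 24/6)*(c - 7) = (-18 + 24*(1/6))*(-7 + c) = (-18 + 4)*(-7 + c) = -14*(-7 + c) = 98 - 14*c)
-h(N) = -(98 - 14*(-196/9)) = -(98 + 2744/9) = -1*3626/9 = -3626/9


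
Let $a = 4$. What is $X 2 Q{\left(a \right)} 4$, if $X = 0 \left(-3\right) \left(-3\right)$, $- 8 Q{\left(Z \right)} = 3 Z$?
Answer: $0$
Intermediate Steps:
$Q{\left(Z \right)} = - \frac{3 Z}{8}$
$X = 0$ ($X = 0 \left(-3\right) = 0$)
$X 2 Q{\left(a \right)} 4 = 0 \cdot 2 \left(- \frac{3}{8}\right) 4 \cdot 4 = 0 \left(\left(- \frac{3}{2}\right) 4\right) = 0 \left(-6\right) = 0$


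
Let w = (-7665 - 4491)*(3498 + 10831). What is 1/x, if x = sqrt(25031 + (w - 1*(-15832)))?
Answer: -I*sqrt(174142461)/174142461 ≈ -7.5779e-5*I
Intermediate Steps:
w = -174183324 (w = -12156*14329 = -174183324)
x = I*sqrt(174142461) (x = sqrt(25031 + (-174183324 - 1*(-15832))) = sqrt(25031 + (-174183324 + 15832)) = sqrt(25031 - 174167492) = sqrt(-174142461) = I*sqrt(174142461) ≈ 13196.0*I)
1/x = 1/(I*sqrt(174142461)) = -I*sqrt(174142461)/174142461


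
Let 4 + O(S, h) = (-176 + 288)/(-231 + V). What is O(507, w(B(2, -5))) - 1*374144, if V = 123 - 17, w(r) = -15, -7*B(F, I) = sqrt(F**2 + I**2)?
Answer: -46768612/125 ≈ -3.7415e+5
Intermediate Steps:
B(F, I) = -sqrt(F**2 + I**2)/7
V = 106
O(S, h) = -612/125 (O(S, h) = -4 + (-176 + 288)/(-231 + 106) = -4 + 112/(-125) = -4 + 112*(-1/125) = -4 - 112/125 = -612/125)
O(507, w(B(2, -5))) - 1*374144 = -612/125 - 1*374144 = -612/125 - 374144 = -46768612/125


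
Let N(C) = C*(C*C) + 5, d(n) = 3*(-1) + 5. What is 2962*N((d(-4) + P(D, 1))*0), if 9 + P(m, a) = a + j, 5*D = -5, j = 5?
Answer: 14810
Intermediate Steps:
D = -1 (D = (⅕)*(-5) = -1)
P(m, a) = -4 + a (P(m, a) = -9 + (a + 5) = -9 + (5 + a) = -4 + a)
d(n) = 2 (d(n) = -3 + 5 = 2)
N(C) = 5 + C³ (N(C) = C*C² + 5 = C³ + 5 = 5 + C³)
2962*N((d(-4) + P(D, 1))*0) = 2962*(5 + ((2 + (-4 + 1))*0)³) = 2962*(5 + ((2 - 3)*0)³) = 2962*(5 + (-1*0)³) = 2962*(5 + 0³) = 2962*(5 + 0) = 2962*5 = 14810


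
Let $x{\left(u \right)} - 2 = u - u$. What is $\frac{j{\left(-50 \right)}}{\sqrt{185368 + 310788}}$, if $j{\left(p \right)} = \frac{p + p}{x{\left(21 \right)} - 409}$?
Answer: $\frac{50 \sqrt{124039}}{50483873} \approx 0.00034882$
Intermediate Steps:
$x{\left(u \right)} = 2$ ($x{\left(u \right)} = 2 + \left(u - u\right) = 2 + 0 = 2$)
$j{\left(p \right)} = - \frac{2 p}{407}$ ($j{\left(p \right)} = \frac{p + p}{2 - 409} = \frac{2 p}{-407} = 2 p \left(- \frac{1}{407}\right) = - \frac{2 p}{407}$)
$\frac{j{\left(-50 \right)}}{\sqrt{185368 + 310788}} = \frac{\left(- \frac{2}{407}\right) \left(-50\right)}{\sqrt{185368 + 310788}} = \frac{100}{407 \sqrt{496156}} = \frac{100}{407 \cdot 2 \sqrt{124039}} = \frac{100 \frac{\sqrt{124039}}{248078}}{407} = \frac{50 \sqrt{124039}}{50483873}$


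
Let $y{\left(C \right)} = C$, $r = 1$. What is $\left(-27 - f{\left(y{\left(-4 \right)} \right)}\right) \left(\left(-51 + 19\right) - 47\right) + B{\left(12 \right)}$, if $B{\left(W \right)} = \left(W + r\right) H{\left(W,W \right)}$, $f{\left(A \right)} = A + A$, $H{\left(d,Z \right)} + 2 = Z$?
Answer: $1631$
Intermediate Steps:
$H{\left(d,Z \right)} = -2 + Z$
$f{\left(A \right)} = 2 A$
$B{\left(W \right)} = \left(1 + W\right) \left(-2 + W\right)$ ($B{\left(W \right)} = \left(W + 1\right) \left(-2 + W\right) = \left(1 + W\right) \left(-2 + W\right)$)
$\left(-27 - f{\left(y{\left(-4 \right)} \right)}\right) \left(\left(-51 + 19\right) - 47\right) + B{\left(12 \right)} = \left(-27 - 2 \left(-4\right)\right) \left(\left(-51 + 19\right) - 47\right) + \left(1 + 12\right) \left(-2 + 12\right) = \left(-27 - -8\right) \left(-32 - 47\right) + 13 \cdot 10 = \left(-27 + 8\right) \left(-79\right) + 130 = \left(-19\right) \left(-79\right) + 130 = 1501 + 130 = 1631$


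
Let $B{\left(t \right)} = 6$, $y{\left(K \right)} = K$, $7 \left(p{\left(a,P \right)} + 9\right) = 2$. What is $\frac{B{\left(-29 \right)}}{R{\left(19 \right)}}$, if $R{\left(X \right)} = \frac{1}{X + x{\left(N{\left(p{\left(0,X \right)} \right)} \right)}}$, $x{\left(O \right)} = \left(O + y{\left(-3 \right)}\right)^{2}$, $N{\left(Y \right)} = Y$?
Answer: $\frac{45930}{49} \approx 937.35$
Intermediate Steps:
$p{\left(a,P \right)} = - \frac{61}{7}$ ($p{\left(a,P \right)} = -9 + \frac{1}{7} \cdot 2 = -9 + \frac{2}{7} = - \frac{61}{7}$)
$x{\left(O \right)} = \left(-3 + O\right)^{2}$ ($x{\left(O \right)} = \left(O - 3\right)^{2} = \left(-3 + O\right)^{2}$)
$R{\left(X \right)} = \frac{1}{\frac{6724}{49} + X}$ ($R{\left(X \right)} = \frac{1}{X + \left(-3 - \frac{61}{7}\right)^{2}} = \frac{1}{X + \left(- \frac{82}{7}\right)^{2}} = \frac{1}{X + \frac{6724}{49}} = \frac{1}{\frac{6724}{49} + X}$)
$\frac{B{\left(-29 \right)}}{R{\left(19 \right)}} = \frac{6}{49 \frac{1}{6724 + 49 \cdot 19}} = \frac{6}{49 \frac{1}{6724 + 931}} = \frac{6}{49 \cdot \frac{1}{7655}} = \frac{6}{\frac{49}{7655}} = 6 \cdot \frac{7655}{49} = \frac{45930}{49}$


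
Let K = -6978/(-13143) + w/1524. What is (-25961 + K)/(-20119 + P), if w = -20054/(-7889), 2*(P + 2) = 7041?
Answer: 683695447353383/437191137493929 ≈ 1.5638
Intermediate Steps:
P = 7037/2 (P = -2 + (½)*7041 = -2 + 7041/2 = 7037/2 ≈ 3518.5)
w = 20054/7889 (w = -20054*(-1/7889) = 20054/7889 ≈ 2.5420)
K = 14026486555/26336022258 (K = -6978/(-13143) + (20054/7889)/1524 = -6978*(-1/13143) + (20054/7889)*(1/1524) = 2326/4381 + 10027/6011418 = 14026486555/26336022258 ≈ 0.53260)
(-25961 + K)/(-20119 + P) = (-25961 + 14026486555/26336022258)/(-20119 + 7037/2) = -683695447353383/(26336022258*(-33201/2)) = -683695447353383/26336022258*(-2/33201) = 683695447353383/437191137493929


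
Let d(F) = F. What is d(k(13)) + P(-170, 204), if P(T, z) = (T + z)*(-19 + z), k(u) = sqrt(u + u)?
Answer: 6290 + sqrt(26) ≈ 6295.1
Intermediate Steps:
k(u) = sqrt(2)*sqrt(u) (k(u) = sqrt(2*u) = sqrt(2)*sqrt(u))
P(T, z) = (-19 + z)*(T + z)
d(k(13)) + P(-170, 204) = sqrt(2)*sqrt(13) + (204**2 - 19*(-170) - 19*204 - 170*204) = sqrt(26) + (41616 + 3230 - 3876 - 34680) = sqrt(26) + 6290 = 6290 + sqrt(26)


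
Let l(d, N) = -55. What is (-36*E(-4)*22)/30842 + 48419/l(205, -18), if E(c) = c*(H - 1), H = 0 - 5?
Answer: -747192119/848155 ≈ -880.96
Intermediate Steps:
H = -5
E(c) = -6*c (E(c) = c*(-5 - 1) = c*(-6) = -6*c)
(-36*E(-4)*22)/30842 + 48419/l(205, -18) = (-(-216)*(-4)*22)/30842 + 48419/(-55) = (-36*24*22)*(1/30842) + 48419*(-1/55) = -864*22*(1/30842) - 48419/55 = -19008*1/30842 - 48419/55 = -9504/15421 - 48419/55 = -747192119/848155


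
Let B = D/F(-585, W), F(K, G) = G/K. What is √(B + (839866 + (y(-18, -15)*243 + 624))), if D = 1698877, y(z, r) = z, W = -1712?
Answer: √259504279159/428 ≈ 1190.2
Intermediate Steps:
B = 993843045/1712 (B = 1698877/((-1712/(-585))) = 1698877/((-1712*(-1/585))) = 1698877/(1712/585) = 1698877*(585/1712) = 993843045/1712 ≈ 5.8052e+5)
√(B + (839866 + (y(-18, -15)*243 + 624))) = √(993843045/1712 + (839866 + (-18*243 + 624))) = √(993843045/1712 + (839866 + (-4374 + 624))) = √(993843045/1712 + (839866 - 3750)) = √(993843045/1712 + 836116) = √(2425273637/1712) = √259504279159/428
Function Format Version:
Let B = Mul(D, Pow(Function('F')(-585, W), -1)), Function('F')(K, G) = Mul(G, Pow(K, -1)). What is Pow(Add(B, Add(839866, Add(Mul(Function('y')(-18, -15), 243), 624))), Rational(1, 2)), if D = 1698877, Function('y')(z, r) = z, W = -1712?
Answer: Mul(Rational(1, 428), Pow(259504279159, Rational(1, 2))) ≈ 1190.2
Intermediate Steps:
B = Rational(993843045, 1712) (B = Mul(1698877, Pow(Mul(-1712, Pow(-585, -1)), -1)) = Mul(1698877, Pow(Mul(-1712, Rational(-1, 585)), -1)) = Mul(1698877, Pow(Rational(1712, 585), -1)) = Mul(1698877, Rational(585, 1712)) = Rational(993843045, 1712) ≈ 5.8052e+5)
Pow(Add(B, Add(839866, Add(Mul(Function('y')(-18, -15), 243), 624))), Rational(1, 2)) = Pow(Add(Rational(993843045, 1712), Add(839866, Add(Mul(-18, 243), 624))), Rational(1, 2)) = Pow(Add(Rational(993843045, 1712), Add(839866, Add(-4374, 624))), Rational(1, 2)) = Pow(Add(Rational(993843045, 1712), Add(839866, -3750)), Rational(1, 2)) = Pow(Add(Rational(993843045, 1712), 836116), Rational(1, 2)) = Pow(Rational(2425273637, 1712), Rational(1, 2)) = Mul(Rational(1, 428), Pow(259504279159, Rational(1, 2)))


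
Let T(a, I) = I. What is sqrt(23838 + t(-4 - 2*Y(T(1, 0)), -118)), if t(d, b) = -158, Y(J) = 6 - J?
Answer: 8*sqrt(370) ≈ 153.88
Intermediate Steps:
sqrt(23838 + t(-4 - 2*Y(T(1, 0)), -118)) = sqrt(23838 - 158) = sqrt(23680) = 8*sqrt(370)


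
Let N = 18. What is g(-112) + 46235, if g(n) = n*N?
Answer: 44219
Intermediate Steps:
g(n) = 18*n (g(n) = n*18 = 18*n)
g(-112) + 46235 = 18*(-112) + 46235 = -2016 + 46235 = 44219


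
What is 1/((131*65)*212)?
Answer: 1/1805180 ≈ 5.5396e-7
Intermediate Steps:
1/((131*65)*212) = 1/(8515*212) = 1/1805180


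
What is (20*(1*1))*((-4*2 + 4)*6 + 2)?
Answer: -440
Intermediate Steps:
(20*(1*1))*((-4*2 + 4)*6 + 2) = (20*1)*((-8 + 4)*6 + 2) = 20*(-4*6 + 2) = 20*(-24 + 2) = 20*(-22) = -440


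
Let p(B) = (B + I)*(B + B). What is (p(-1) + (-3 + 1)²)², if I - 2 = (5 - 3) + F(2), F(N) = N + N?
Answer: 100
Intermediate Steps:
F(N) = 2*N
I = 8 (I = 2 + ((5 - 3) + 2*2) = 2 + (2 + 4) = 2 + 6 = 8)
p(B) = 2*B*(8 + B) (p(B) = (B + 8)*(B + B) = (8 + B)*(2*B) = 2*B*(8 + B))
(p(-1) + (-3 + 1)²)² = (2*(-1)*(8 - 1) + (-3 + 1)²)² = (2*(-1)*7 + (-2)²)² = (-14 + 4)² = (-10)² = 100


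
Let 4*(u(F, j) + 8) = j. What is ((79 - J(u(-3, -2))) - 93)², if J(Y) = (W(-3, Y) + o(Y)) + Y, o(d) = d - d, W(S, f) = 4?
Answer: 361/4 ≈ 90.250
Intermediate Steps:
u(F, j) = -8 + j/4
o(d) = 0
J(Y) = 4 + Y (J(Y) = (4 + 0) + Y = 4 + Y)
((79 - J(u(-3, -2))) - 93)² = ((79 - (4 + (-8 + (¼)*(-2)))) - 93)² = ((79 - (4 + (-8 - ½))) - 93)² = ((79 - (4 - 17/2)) - 93)² = ((79 - 1*(-9/2)) - 93)² = ((79 + 9/2) - 93)² = (167/2 - 93)² = (-19/2)² = 361/4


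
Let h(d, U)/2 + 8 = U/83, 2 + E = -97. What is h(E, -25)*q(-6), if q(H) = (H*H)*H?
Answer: 297648/83 ≈ 3586.1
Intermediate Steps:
E = -99 (E = -2 - 97 = -99)
q(H) = H**3 (q(H) = H**2*H = H**3)
h(d, U) = -16 + 2*U/83 (h(d, U) = -16 + 2*(U/83) = -16 + 2*U/83)
h(E, -25)*q(-6) = (-16 + (2/83)*(-25))*(-6)**3 = (-16 - 50/83)*(-216) = -1378/83*(-216) = 297648/83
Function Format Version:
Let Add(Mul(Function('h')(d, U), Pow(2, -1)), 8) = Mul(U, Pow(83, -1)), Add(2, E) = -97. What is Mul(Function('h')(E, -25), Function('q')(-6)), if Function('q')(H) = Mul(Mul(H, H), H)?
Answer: Rational(297648, 83) ≈ 3586.1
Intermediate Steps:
E = -99 (E = Add(-2, -97) = -99)
Function('q')(H) = Pow(H, 3) (Function('q')(H) = Mul(Pow(H, 2), H) = Pow(H, 3))
Function('h')(d, U) = Add(-16, Mul(Rational(2, 83), U)) (Function('h')(d, U) = Add(-16, Mul(2, Mul(U, Pow(83, -1)))) = Add(-16, Mul(2, Mul(U, Rational(1, 83)))) = Add(-16, Mul(2, Mul(Rational(1, 83), U))) = Add(-16, Mul(Rational(2, 83), U)))
Mul(Function('h')(E, -25), Function('q')(-6)) = Mul(Add(-16, Mul(Rational(2, 83), -25)), Pow(-6, 3)) = Mul(Add(-16, Rational(-50, 83)), -216) = Mul(Rational(-1378, 83), -216) = Rational(297648, 83)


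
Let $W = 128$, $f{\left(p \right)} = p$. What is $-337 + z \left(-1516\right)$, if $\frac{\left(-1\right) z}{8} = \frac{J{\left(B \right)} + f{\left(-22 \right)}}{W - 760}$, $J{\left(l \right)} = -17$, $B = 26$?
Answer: $\frac{32501}{79} \approx 411.41$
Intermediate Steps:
$z = - \frac{39}{79}$ ($z = - 8 \frac{-17 - 22}{128 - 760} = - 8 \left(- \frac{39}{-632}\right) = - 8 \left(\left(-39\right) \left(- \frac{1}{632}\right)\right) = \left(-8\right) \frac{39}{632} = - \frac{39}{79} \approx -0.49367$)
$-337 + z \left(-1516\right) = -337 - - \frac{59124}{79} = -337 + \frac{59124}{79} = \frac{32501}{79}$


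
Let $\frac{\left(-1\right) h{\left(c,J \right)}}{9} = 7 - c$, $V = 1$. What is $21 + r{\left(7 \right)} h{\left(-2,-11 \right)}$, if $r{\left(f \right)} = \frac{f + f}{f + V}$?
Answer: $- \frac{483}{4} \approx -120.75$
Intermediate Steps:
$r{\left(f \right)} = \frac{2 f}{1 + f}$ ($r{\left(f \right)} = \frac{f + f}{f + 1} = \frac{2 f}{1 + f}$)
$h{\left(c,J \right)} = -63 + 9 c$ ($h{\left(c,J \right)} = - 9 \left(7 - c\right) = -63 + 9 c$)
$21 + r{\left(7 \right)} h{\left(-2,-11 \right)} = 21 + 2 \cdot 7 \frac{1}{1 + 7} \left(-63 + 9 \left(-2\right)\right) = 21 + 2 \cdot 7 \cdot \frac{1}{8} \left(-63 - 18\right) = 21 + 2 \cdot 7 \cdot \frac{1}{8} \left(-81\right) = 21 + \frac{7}{4} \left(-81\right) = 21 - \frac{567}{4} = - \frac{483}{4}$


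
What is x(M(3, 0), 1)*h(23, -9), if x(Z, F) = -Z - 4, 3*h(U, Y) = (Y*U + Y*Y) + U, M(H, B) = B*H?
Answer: 412/3 ≈ 137.33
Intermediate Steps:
h(U, Y) = U/3 + Y²/3 + U*Y/3 (h(U, Y) = ((Y*U + Y*Y) + U)/3 = ((U*Y + Y²) + U)/3 = ((Y² + U*Y) + U)/3 = (U + Y² + U*Y)/3 = U/3 + Y²/3 + U*Y/3)
x(Z, F) = -4 - Z
x(M(3, 0), 1)*h(23, -9) = (-4 - 0*3)*((⅓)*23 + (⅓)*(-9)² + (⅓)*23*(-9)) = (-4 - 1*0)*(23/3 + (⅓)*81 - 69) = (-4 + 0)*(23/3 + 27 - 69) = -4*(-103/3) = 412/3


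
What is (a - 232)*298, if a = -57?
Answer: -86122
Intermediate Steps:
(a - 232)*298 = (-57 - 232)*298 = -289*298 = -86122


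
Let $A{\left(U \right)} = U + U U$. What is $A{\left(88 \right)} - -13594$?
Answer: $21426$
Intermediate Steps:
$A{\left(U \right)} = U + U^{2}$
$A{\left(88 \right)} - -13594 = 88 \left(1 + 88\right) - -13594 = 88 \cdot 89 + 13594 = 7832 + 13594 = 21426$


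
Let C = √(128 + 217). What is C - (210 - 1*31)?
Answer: -179 + √345 ≈ -160.43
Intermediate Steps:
C = √345 ≈ 18.574
C - (210 - 1*31) = √345 - (210 - 1*31) = √345 - (210 - 31) = √345 - 1*179 = √345 - 179 = -179 + √345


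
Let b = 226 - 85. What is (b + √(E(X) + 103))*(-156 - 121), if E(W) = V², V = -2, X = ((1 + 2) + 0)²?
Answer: -39057 - 277*√107 ≈ -41922.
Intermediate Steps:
X = 9 (X = (3 + 0)² = 3² = 9)
b = 141
E(W) = 4 (E(W) = (-2)² = 4)
(b + √(E(X) + 103))*(-156 - 121) = (141 + √(4 + 103))*(-156 - 121) = (141 + √107)*(-277) = -39057 - 277*√107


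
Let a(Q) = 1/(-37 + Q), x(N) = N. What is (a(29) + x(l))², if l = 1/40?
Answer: 1/100 ≈ 0.010000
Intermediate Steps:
l = 1/40 ≈ 0.025000
(a(29) + x(l))² = (1/(-37 + 29) + 1/40)² = (1/(-8) + 1/40)² = (-⅛ + 1/40)² = (-⅒)² = 1/100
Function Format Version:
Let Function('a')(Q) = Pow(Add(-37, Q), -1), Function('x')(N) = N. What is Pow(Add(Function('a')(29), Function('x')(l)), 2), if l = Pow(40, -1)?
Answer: Rational(1, 100) ≈ 0.010000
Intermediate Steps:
l = Rational(1, 40) ≈ 0.025000
Pow(Add(Function('a')(29), Function('x')(l)), 2) = Pow(Add(Pow(Add(-37, 29), -1), Rational(1, 40)), 2) = Pow(Add(Pow(-8, -1), Rational(1, 40)), 2) = Pow(Add(Rational(-1, 8), Rational(1, 40)), 2) = Pow(Rational(-1, 10), 2) = Rational(1, 100)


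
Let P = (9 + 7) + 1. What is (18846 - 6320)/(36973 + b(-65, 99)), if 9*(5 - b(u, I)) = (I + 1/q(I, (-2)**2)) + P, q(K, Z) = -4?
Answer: 450936/1330745 ≈ 0.33886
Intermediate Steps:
P = 17 (P = 16 + 1 = 17)
b(u, I) = 113/36 - I/9 (b(u, I) = 5 - ((I + 1/(-4)) + 17)/9 = 5 - ((I - 1/4) + 17)/9 = 5 - ((-1/4 + I) + 17)/9 = 5 - (67/4 + I)/9 = 5 + (-67/36 - I/9) = 113/36 - I/9)
(18846 - 6320)/(36973 + b(-65, 99)) = (18846 - 6320)/(36973 + (113/36 - 1/9*99)) = 12526/(36973 + (113/36 - 11)) = 12526/(36973 - 283/36) = 12526/(1330745/36) = 12526*(36/1330745) = 450936/1330745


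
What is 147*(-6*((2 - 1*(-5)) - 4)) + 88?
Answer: -2558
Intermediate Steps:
147*(-6*((2 - 1*(-5)) - 4)) + 88 = 147*(-6*((2 + 5) - 4)) + 88 = 147*(-6*(7 - 4)) + 88 = 147*(-6*3) + 88 = 147*(-18) + 88 = -2646 + 88 = -2558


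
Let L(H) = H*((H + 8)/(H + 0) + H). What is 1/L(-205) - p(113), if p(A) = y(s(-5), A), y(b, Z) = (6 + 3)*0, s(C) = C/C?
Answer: 1/41828 ≈ 2.3907e-5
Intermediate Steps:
s(C) = 1
y(b, Z) = 0 (y(b, Z) = 9*0 = 0)
p(A) = 0
L(H) = H*(H + (8 + H)/H) (L(H) = H*((8 + H)/H + H) = H*(H + (8 + H)/H))
1/L(-205) - p(113) = 1/(8 - 205 + (-205)²) - 1*0 = 1/(8 - 205 + 42025) + 0 = 1/41828 + 0 = 1/41828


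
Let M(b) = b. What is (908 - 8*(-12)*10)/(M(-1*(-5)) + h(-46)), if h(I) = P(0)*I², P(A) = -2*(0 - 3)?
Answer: 1868/12701 ≈ 0.14707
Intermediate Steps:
P(A) = 6 (P(A) = -2*(-3) = 6)
h(I) = 6*I²
(908 - 8*(-12)*10)/(M(-1*(-5)) + h(-46)) = (908 - 8*(-12)*10)/(-1*(-5) + 6*(-46)²) = (908 + 96*10)/(5 + 6*2116) = (908 + 960)/(5 + 12696) = 1868/12701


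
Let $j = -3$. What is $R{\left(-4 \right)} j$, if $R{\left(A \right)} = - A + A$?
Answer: $0$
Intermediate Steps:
$R{\left(A \right)} = 0$
$R{\left(-4 \right)} j = 0 \left(-3\right) = 0$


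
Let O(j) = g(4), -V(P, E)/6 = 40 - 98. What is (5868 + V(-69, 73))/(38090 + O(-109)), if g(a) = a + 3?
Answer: 2072/12699 ≈ 0.16316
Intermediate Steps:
g(a) = 3 + a
V(P, E) = 348 (V(P, E) = -6*(40 - 98) = -6*(-58) = 348)
O(j) = 7 (O(j) = 3 + 4 = 7)
(5868 + V(-69, 73))/(38090 + O(-109)) = (5868 + 348)/(38090 + 7) = 6216/38097 = 6216*(1/38097) = 2072/12699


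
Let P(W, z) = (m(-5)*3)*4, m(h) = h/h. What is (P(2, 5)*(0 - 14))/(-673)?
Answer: 168/673 ≈ 0.24963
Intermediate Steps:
m(h) = 1
P(W, z) = 12 (P(W, z) = (1*3)*4 = 3*4 = 12)
(P(2, 5)*(0 - 14))/(-673) = (12*(0 - 14))/(-673) = (12*(-14))*(-1/673) = -168*(-1/673) = 168/673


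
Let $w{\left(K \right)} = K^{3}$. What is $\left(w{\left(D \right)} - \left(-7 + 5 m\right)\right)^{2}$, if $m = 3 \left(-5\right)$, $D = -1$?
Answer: $6561$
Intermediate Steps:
$m = -15$
$\left(w{\left(D \right)} - \left(-7 + 5 m\right)\right)^{2} = \left(\left(-1\right)^{3} + \left(\left(-5\right) \left(-15\right) + 7\right)\right)^{2} = \left(-1 + \left(75 + 7\right)\right)^{2} = \left(-1 + 82\right)^{2} = 81^{2} = 6561$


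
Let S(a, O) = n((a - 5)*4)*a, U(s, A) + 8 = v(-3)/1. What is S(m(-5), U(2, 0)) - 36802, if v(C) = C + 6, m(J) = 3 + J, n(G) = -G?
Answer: -36858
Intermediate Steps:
v(C) = 6 + C
U(s, A) = -5 (U(s, A) = -8 + (6 - 3)/1 = -8 + 3*1 = -8 + 3 = -5)
S(a, O) = a*(20 - 4*a) (S(a, O) = (-(a - 5)*4)*a = (-(-5 + a)*4)*a = (-(-20 + 4*a))*a = (20 - 4*a)*a = a*(20 - 4*a))
S(m(-5), U(2, 0)) - 36802 = 4*(3 - 5)*(5 - (3 - 5)) - 36802 = 4*(-2)*(5 - 1*(-2)) - 36802 = 4*(-2)*(5 + 2) - 36802 = 4*(-2)*7 - 36802 = -56 - 36802 = -36858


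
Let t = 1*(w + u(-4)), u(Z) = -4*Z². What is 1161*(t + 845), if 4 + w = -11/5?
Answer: 4497714/5 ≈ 8.9954e+5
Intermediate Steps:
w = -31/5 (w = -4 - 11/5 = -31/5 ≈ -6.2000)
t = -351/5 (t = 1*(-31/5 - 4*(-4)²) = 1*(-31/5 - 4*16) = 1*(-31/5 - 64) = 1*(-351/5) = -351/5 ≈ -70.200)
1161*(t + 845) = 1161*(-351/5 + 845) = 1161*(3874/5) = 4497714/5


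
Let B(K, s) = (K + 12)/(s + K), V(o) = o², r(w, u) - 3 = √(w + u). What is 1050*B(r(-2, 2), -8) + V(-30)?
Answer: -2250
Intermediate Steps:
r(w, u) = 3 + √(u + w) (r(w, u) = 3 + √(w + u) = 3 + √(u + w))
B(K, s) = (12 + K)/(K + s)
1050*B(r(-2, 2), -8) + V(-30) = 1050*((12 + (3 + √(2 - 2)))/((3 + √(2 - 2)) - 8)) + (-30)² = 1050*((12 + (3 + √0))/((3 + √0) - 8)) + 900 = 1050*((12 + (3 + 0))/((3 + 0) - 8)) + 900 = 1050*((12 + 3)/(3 - 8)) + 900 = 1050*(15/(-5)) + 900 = 1050*(-⅕*15) + 900 = 1050*(-3) + 900 = -3150 + 900 = -2250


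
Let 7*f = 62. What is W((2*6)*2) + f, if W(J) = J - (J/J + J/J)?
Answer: 216/7 ≈ 30.857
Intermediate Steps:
f = 62/7 (f = (1/7)*62 = 62/7 ≈ 8.8571)
W(J) = -2 + J (W(J) = J - (1 + 1) = J - 1*2 = J - 2 = -2 + J)
W((2*6)*2) + f = (-2 + (2*6)*2) + 62/7 = (-2 + 12*2) + 62/7 = (-2 + 24) + 62/7 = 22 + 62/7 = 216/7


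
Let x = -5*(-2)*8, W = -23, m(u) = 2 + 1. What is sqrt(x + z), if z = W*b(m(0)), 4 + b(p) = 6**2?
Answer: 4*I*sqrt(41) ≈ 25.612*I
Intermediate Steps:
m(u) = 3
b(p) = 32 (b(p) = -4 + 6**2 = -4 + 36 = 32)
x = 80 (x = 10*8 = 80)
z = -736 (z = -23*32 = -736)
sqrt(x + z) = sqrt(80 - 736) = sqrt(-656) = 4*I*sqrt(41)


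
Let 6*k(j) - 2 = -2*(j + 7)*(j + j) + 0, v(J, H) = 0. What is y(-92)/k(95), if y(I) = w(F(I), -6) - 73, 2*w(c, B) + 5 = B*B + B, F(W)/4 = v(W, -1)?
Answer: 363/38758 ≈ 0.0093658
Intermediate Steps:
F(W) = 0 (F(W) = 4*0 = 0)
w(c, B) = -5/2 + B/2 + B²/2 (w(c, B) = -5/2 + (B*B + B)/2 = -5/2 + (B² + B)/2 = -5/2 + (B + B²)/2 = -5/2 + (B/2 + B²/2) = -5/2 + B/2 + B²/2)
k(j) = ⅓ - 2*j*(7 + j)/3 (k(j) = ⅓ + (-2*(j + 7)*(j + j) + 0)/6 = ⅓ + (-2*(7 + j)*2*j + 0)/6 = ⅓ + (-4*j*(7 + j) + 0)/6 = ⅓ + (-4*j*(7 + j))/6 = ⅓ - 2*j*(7 + j)/3)
y(I) = -121/2 (y(I) = (-5/2 + (½)*(-6) + (½)*(-6)²) - 73 = (-5/2 - 3 + (½)*36) - 73 = (-5/2 - 3 + 18) - 73 = 25/2 - 73 = -121/2)
y(-92)/k(95) = -121/(2*(⅓ - 14/3*95 - ⅔*95²)) = -121/(2*(⅓ - 1330/3 - ⅔*9025)) = -121/(2*(⅓ - 1330/3 - 18050/3)) = -121/(2*(-19379/3)) = -121/2*(-3/19379) = 363/38758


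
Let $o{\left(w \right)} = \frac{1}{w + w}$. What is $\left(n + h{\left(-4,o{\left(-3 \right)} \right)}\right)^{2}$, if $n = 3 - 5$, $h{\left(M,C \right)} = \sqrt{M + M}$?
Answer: $4 \left(1 - i \sqrt{2}\right)^{2} \approx -4.0 - 11.314 i$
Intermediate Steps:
$o{\left(w \right)} = \frac{1}{2 w}$
$h{\left(M,C \right)} = \sqrt{2} \sqrt{M}$ ($h{\left(M,C \right)} = \sqrt{2 M} = \sqrt{2} \sqrt{M}$)
$n = -2$ ($n = 3 - 5 = -2$)
$\left(n + h{\left(-4,o{\left(-3 \right)} \right)}\right)^{2} = \left(-2 + \sqrt{2} \sqrt{-4}\right)^{2} = \left(-2 + \sqrt{2} \cdot 2 i\right)^{2} = \left(-2 + 2 i \sqrt{2}\right)^{2}$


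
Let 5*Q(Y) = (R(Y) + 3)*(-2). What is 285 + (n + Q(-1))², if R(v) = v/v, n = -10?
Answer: 10489/25 ≈ 419.56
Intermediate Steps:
R(v) = 1
Q(Y) = -8/5 (Q(Y) = ((1 + 3)*(-2))/5 = (4*(-2))/5 = (⅕)*(-8) = -8/5)
285 + (n + Q(-1))² = 285 + (-10 - 8/5)² = 285 + (-58/5)² = 285 + 3364/25 = 10489/25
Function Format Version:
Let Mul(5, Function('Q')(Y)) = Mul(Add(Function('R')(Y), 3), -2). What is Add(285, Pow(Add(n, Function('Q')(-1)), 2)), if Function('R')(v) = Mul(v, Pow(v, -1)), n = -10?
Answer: Rational(10489, 25) ≈ 419.56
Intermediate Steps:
Function('R')(v) = 1
Function('Q')(Y) = Rational(-8, 5) (Function('Q')(Y) = Mul(Rational(1, 5), Mul(Add(1, 3), -2)) = Mul(Rational(1, 5), Mul(4, -2)) = Mul(Rational(1, 5), -8) = Rational(-8, 5))
Add(285, Pow(Add(n, Function('Q')(-1)), 2)) = Add(285, Pow(Add(-10, Rational(-8, 5)), 2)) = Add(285, Pow(Rational(-58, 5), 2)) = Add(285, Rational(3364, 25)) = Rational(10489, 25)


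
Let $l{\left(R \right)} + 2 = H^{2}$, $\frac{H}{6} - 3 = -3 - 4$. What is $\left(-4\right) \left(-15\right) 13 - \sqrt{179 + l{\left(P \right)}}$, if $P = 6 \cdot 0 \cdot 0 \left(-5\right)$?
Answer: $780 - \sqrt{753} \approx 752.56$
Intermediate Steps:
$H = -24$ ($H = 18 + 6 \left(-3 - 4\right) = 18 + 6 \left(-7\right) = 18 - 42 = -24$)
$P = 0$ ($P = 0 \cdot 0 = 0$)
$l{\left(R \right)} = 574$ ($l{\left(R \right)} = -2 + \left(-24\right)^{2} = -2 + 576 = 574$)
$\left(-4\right) \left(-15\right) 13 - \sqrt{179 + l{\left(P \right)}} = \left(-4\right) \left(-15\right) 13 - \sqrt{179 + 574} = 60 \cdot 13 - \sqrt{753} = 780 - \sqrt{753}$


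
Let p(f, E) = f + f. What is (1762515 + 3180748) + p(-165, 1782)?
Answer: 4942933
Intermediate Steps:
p(f, E) = 2*f
(1762515 + 3180748) + p(-165, 1782) = (1762515 + 3180748) + 2*(-165) = 4943263 - 330 = 4942933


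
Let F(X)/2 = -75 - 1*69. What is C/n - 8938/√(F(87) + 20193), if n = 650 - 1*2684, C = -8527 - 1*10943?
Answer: 3245/339 - 8938*√19905/19905 ≈ -53.780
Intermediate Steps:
F(X) = -288 (F(X) = 2*(-75 - 1*69) = 2*(-75 - 69) = 2*(-144) = -288)
C = -19470 (C = -8527 - 10943 = -19470)
n = -2034 (n = 650 - 2684 = -2034)
C/n - 8938/√(F(87) + 20193) = -19470/(-2034) - 8938/√(-288 + 20193) = -19470*(-1/2034) - 8938*√19905/19905 = 3245/339 - 8938*√19905/19905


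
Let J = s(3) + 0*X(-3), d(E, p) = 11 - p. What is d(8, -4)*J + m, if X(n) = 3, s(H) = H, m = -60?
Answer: -15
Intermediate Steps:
J = 3 (J = 3 + 0*3 = 3 + 0 = 3)
d(8, -4)*J + m = (11 - 1*(-4))*3 - 60 = (11 + 4)*3 - 60 = 15*3 - 60 = 45 - 60 = -15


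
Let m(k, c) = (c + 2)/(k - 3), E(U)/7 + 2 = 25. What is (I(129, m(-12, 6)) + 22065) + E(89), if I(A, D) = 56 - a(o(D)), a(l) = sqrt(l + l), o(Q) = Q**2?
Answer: 22282 - 8*sqrt(2)/15 ≈ 22281.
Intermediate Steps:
E(U) = 161 (E(U) = -14 + 7*25 = -14 + 175 = 161)
a(l) = sqrt(2)*sqrt(l) (a(l) = sqrt(2*l) = sqrt(2)*sqrt(l))
m(k, c) = (2 + c)/(-3 + k)
I(A, D) = 56 - sqrt(2)*sqrt(D**2)
(I(129, m(-12, 6)) + 22065) + E(89) = ((56 - sqrt(2)*sqrt(((2 + 6)/(-3 - 12))**2)) + 22065) + 161 = ((56 - sqrt(2)*sqrt((8/(-15))**2)) + 22065) + 161 = ((56 - sqrt(2)*sqrt((-1/15*8)**2)) + 22065) + 161 = ((56 - sqrt(2)*sqrt((-8/15)**2)) + 22065) + 161 = ((56 - sqrt(2)*sqrt(64/225)) + 22065) + 161 = ((56 - 1*sqrt(2)*8/15) + 22065) + 161 = ((56 - 8*sqrt(2)/15) + 22065) + 161 = (22121 - 8*sqrt(2)/15) + 161 = 22282 - 8*sqrt(2)/15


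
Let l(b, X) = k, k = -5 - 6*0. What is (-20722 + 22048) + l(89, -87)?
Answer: 1321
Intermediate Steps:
k = -5 (k = -5 + 0 = -5)
l(b, X) = -5
(-20722 + 22048) + l(89, -87) = (-20722 + 22048) - 5 = 1326 - 5 = 1321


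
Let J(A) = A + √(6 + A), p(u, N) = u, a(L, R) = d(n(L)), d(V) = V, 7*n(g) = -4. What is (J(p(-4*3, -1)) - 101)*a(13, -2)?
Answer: 452/7 - 4*I*√6/7 ≈ 64.571 - 1.3997*I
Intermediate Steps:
n(g) = -4/7 (n(g) = (⅐)*(-4) = -4/7)
a(L, R) = -4/7
(J(p(-4*3, -1)) - 101)*a(13, -2) = ((-4*3 + √(6 - 4*3)) - 101)*(-4/7) = ((-12 + √(6 - 12)) - 101)*(-4/7) = ((-12 + √(-6)) - 101)*(-4/7) = ((-12 + I*√6) - 101)*(-4/7) = (-113 + I*√6)*(-4/7) = 452/7 - 4*I*√6/7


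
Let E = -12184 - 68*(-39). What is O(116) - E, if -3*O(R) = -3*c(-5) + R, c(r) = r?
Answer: 28465/3 ≈ 9488.3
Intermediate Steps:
O(R) = -5 - R/3 (O(R) = -(-3*(-5) + R)/3 = -(15 + R)/3 = -5 - R/3)
E = -9532 (E = -12184 + 2652 = -9532)
O(116) - E = (-5 - 1/3*116) - 1*(-9532) = (-5 - 116/3) + 9532 = -131/3 + 9532 = 28465/3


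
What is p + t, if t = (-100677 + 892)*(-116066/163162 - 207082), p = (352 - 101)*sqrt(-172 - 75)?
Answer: 1685769254344875/81581 + 251*I*sqrt(247) ≈ 2.0664e+10 + 3944.8*I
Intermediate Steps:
p = 251*I*sqrt(247) (p = 251*sqrt(-247) = 251*(I*sqrt(247)) = 251*I*sqrt(247) ≈ 3944.8*I)
t = 1685769254344875/81581 (t = -99785*(-116066*1/163162 - 207082) = -99785*(-58033/81581 - 207082) = -99785*(-16894014675/81581) = 1685769254344875/81581 ≈ 2.0664e+10)
p + t = 251*I*sqrt(247) + 1685769254344875/81581 = 1685769254344875/81581 + 251*I*sqrt(247)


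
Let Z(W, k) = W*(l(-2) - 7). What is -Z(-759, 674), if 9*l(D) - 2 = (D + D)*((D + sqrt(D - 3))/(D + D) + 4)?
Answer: -19987/3 + 253*I*sqrt(5)/3 ≈ -6662.3 + 188.57*I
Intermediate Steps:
l(D) = 2/9 + 2*D*(4 + (D + sqrt(-3 + D))/(2*D))/9 (l(D) = 2/9 + ((D + D)*((D + sqrt(D - 3))/(D + D) + 4))/9 = 2/9 + ((2*D)*((D + sqrt(-3 + D))/((2*D)) + 4))/9 = 2/9 + ((2*D)*((D + sqrt(-3 + D))*(1/(2*D)) + 4))/9 = 2/9 + ((2*D)*((D + sqrt(-3 + D))/(2*D) + 4))/9 = 2/9 + ((2*D)*(4 + (D + sqrt(-3 + D))/(2*D)))/9 = 2/9 + (2*D*(4 + (D + sqrt(-3 + D))/(2*D)))/9 = 2/9 + 2*D*(4 + (D + sqrt(-3 + D))/(2*D))/9)
Z(W, k) = W*(-79/9 + I*sqrt(5)/9) (Z(W, k) = W*((2/9 - 2 + sqrt(-3 - 2)/9) - 7) = W*((2/9 - 2 + sqrt(-5)/9) - 7) = W*((2/9 - 2 + (I*sqrt(5))/9) - 7) = W*((2/9 - 2 + I*sqrt(5)/9) - 7) = W*((-16/9 + I*sqrt(5)/9) - 7) = W*(-79/9 + I*sqrt(5)/9))
-Z(-759, 674) = -(-759)*(-79 + I*sqrt(5))/9 = -(19987/3 - 253*I*sqrt(5)/3) = -19987/3 + 253*I*sqrt(5)/3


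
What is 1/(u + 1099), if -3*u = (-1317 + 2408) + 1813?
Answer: 1/131 ≈ 0.0076336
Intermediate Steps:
u = -968 (u = -((-1317 + 2408) + 1813)/3 = -(1091 + 1813)/3 = -1/3*2904 = -968)
1/(u + 1099) = 1/(-968 + 1099) = 1/131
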